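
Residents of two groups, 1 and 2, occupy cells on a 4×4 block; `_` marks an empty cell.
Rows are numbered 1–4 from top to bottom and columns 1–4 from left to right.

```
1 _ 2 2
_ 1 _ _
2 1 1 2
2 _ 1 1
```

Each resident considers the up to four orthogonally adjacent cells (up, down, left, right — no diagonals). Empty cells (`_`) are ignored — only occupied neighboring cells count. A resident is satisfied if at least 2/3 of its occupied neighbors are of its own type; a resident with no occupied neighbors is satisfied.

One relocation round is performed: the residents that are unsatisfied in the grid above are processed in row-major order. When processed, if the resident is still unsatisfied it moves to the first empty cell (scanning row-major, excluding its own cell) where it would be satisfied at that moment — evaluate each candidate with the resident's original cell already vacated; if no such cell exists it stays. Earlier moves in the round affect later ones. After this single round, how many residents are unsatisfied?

Initially unsatisfied (in order): (3,1), (3,4), (4,4).
  (3,1) → (2,4).
  (3,4): no empty cell satisfies it; stays.
  (4,4) → (1,2).
Resulting grid:
1 1 2 2
_ 1 _ 2
_ 1 1 2
2 _ 1 _
Unsatisfied now: (1,3), (3,4).

2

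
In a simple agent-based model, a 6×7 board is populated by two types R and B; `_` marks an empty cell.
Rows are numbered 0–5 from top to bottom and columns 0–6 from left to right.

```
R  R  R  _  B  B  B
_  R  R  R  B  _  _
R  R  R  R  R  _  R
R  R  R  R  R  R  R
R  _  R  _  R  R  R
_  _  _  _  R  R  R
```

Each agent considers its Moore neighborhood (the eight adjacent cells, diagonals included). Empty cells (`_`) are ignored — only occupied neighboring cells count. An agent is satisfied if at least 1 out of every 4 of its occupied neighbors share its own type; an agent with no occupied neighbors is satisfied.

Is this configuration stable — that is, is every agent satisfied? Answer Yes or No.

Yes

Row 0: (0,0)R 2/2 ✓ · (0,1)R 4/4 ✓ · (0,2)R 4/4 ✓ · (0,4)B 2/3 ✓ · (0,5)B 3/3 ✓ · (0,6)B 1/1 ✓
Row 1: (1,1)R 7/7 ✓ · (1,2)R 7/7 ✓ · (1,3)R 5/7 ✓ · (1,4)B 2/5 ✓
Row 2: (2,0)R 4/4 ✓ · (2,1)R 7/7 ✓ · (2,2)R 8/8 ✓ · (2,3)R 7/8 ✓ · (2,4)R 5/6 ✓ · (2,6)R 2/2 ✓
Row 3: (3,0)R 4/4 ✓ · (3,1)R 7/7 ✓ · (3,2)R 6/6 ✓ · (3,3)R 7/7 ✓ · (3,4)R 6/6 ✓ · (3,5)R 7/7 ✓ · (3,6)R 4/4 ✓
Row 4: (4,0)R 2/2 ✓ · (4,2)R 3/3 ✓ · (4,4)R 6/6 ✓ · (4,5)R 8/8 ✓ · (4,6)R 5/5 ✓
Row 5: (5,4)R 3/3 ✓ · (5,5)R 5/5 ✓ · (5,6)R 3/3 ✓
All meet the threshold, so the configuration is stable.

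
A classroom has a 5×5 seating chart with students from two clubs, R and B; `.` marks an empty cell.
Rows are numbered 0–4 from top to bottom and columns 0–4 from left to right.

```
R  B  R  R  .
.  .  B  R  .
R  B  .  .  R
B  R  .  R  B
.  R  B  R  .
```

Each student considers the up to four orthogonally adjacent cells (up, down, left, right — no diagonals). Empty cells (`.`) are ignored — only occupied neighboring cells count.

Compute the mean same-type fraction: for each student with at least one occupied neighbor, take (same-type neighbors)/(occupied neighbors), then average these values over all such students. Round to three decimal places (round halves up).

0.229

(0,0)R 0/1
(0,1)B 0/2
(0,2)R 1/3
(0,3)R 2/2
(1,2)B 0/2
(1,3)R 1/2
(2,0)R 0/2
(2,1)B 0/2
(2,4)R 0/1
(3,0)B 0/2
(3,1)R 1/3
(3,3)R 1/2
(3,4)B 0/2
(4,1)R 1/2
(4,2)B 0/2
(4,3)R 1/2
Sum over 16 students: 0/1 + 0/2 + 1/3 + 2/2 + 0/2 + 1/2 + 0/2 + 0/2 + 0/1 + 0/2 + 1/3 + 1/2 + 0/2 + 1/2 + 0/2 + 1/2 = 11/3; mean = 11/3 ÷ 16 = 11/48 = 0.229166… → 0.229.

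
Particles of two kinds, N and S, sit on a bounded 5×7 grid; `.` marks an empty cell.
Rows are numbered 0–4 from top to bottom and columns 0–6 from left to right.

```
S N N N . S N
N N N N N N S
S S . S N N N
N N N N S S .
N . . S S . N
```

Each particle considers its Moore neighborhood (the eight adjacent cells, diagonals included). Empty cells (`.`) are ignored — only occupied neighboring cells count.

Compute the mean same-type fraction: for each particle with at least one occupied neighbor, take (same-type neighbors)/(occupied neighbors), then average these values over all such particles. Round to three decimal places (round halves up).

(0,0)S 0/3
(0,1)N 4/5
(0,2)N 5/5
(0,3)N 4/4
(0,5)S 1/4
(0,6)N 1/3
(1,0)N 2/5
(1,1)N 4/7
(1,2)N 5/7
(1,3)N 5/6
(1,4)N 5/7
(1,5)N 5/7
(1,6)S 1/5
(2,0)S 1/5
(2,1)S 1/7
(2,3)S 1/7
(2,4)N 5/8
(2,5)N 4/7
(2,6)N 2/4
(3,0)N 2/4
(3,1)N 3/5
(3,2)N 2/5
(3,3)N 2/6
(3,4)S 4/7
(3,5)S 2/6
(4,0)N 2/2
(4,3)S 2/4
(4,4)S 3/4
(4,6)N 0/1
Sum over 29 particles: 0/3 + 4/5 + 5/5 + 4/4 + 1/4 + 1/3 + 2/5 + 4/7 + 5/7 + 5/6 + 5/7 + 5/7 + 1/5 + 1/5 + 1/7 + 1/7 + 5/8 + 4/7 + 2/4 + 2/4 + 3/5 + 2/5 + 2/6 + 4/7 + 2/6 + 2/2 + 2/4 + 3/4 + 0/1 = 12349/840; mean = 12349/840 ÷ 29 = 12349/24360 = 0.506937… → 0.507.

0.507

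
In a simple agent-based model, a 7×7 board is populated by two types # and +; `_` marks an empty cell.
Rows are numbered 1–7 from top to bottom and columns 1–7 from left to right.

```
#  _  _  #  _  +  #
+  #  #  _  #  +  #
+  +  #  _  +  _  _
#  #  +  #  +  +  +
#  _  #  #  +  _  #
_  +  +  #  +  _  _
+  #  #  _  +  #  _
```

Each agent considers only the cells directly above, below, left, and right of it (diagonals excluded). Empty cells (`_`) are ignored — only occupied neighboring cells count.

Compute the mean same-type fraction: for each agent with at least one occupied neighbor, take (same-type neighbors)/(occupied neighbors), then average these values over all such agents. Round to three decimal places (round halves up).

0.431

Row 1: (1,1)# 0/1 · (1,4)# — no occupied neighbors · (1,6)+ 1/2 · (1,7)# 1/2
Row 2: (2,1)+ 1/3 · (2,2)# 1/3 · (2,3)# 2/2 · (2,5)# 0/2 · (2,6)+ 1/3 · (2,7)# 1/2
Row 3: (3,1)+ 2/3 · (3,2)+ 1/4 · (3,3)# 1/3 · (3,5)+ 1/2
Row 4: (4,1)# 2/3 · (4,2)# 1/3 · (4,3)+ 0/4 · (4,4)# 1/3 · (4,5)+ 3/4 · (4,6)+ 2/2 · (4,7)+ 1/2
Row 5: (5,1)# 1/1 · (5,3)# 1/3 · (5,4)# 3/4 · (5,5)+ 2/3 · (5,7)# 0/1
Row 6: (6,2)+ 1/2 · (6,3)+ 1/4 · (6,4)# 1/3 · (6,5)+ 2/3
Row 7: (7,1)+ 0/1 · (7,2)# 1/3 · (7,3)# 1/2 · (7,5)+ 1/2 · (7,6)# 0/1
Sum over 34 agents: 0/1 + 1/2 + 1/2 + 1/3 + 1/3 + 2/2 + 0/2 + 1/3 + 1/2 + 2/3 + 1/4 + 1/3 + 1/2 + 2/3 + 1/3 + 0/4 + 1/3 + 3/4 + 2/2 + 1/2 + 1/1 + 1/3 + 3/4 + 2/3 + 0/1 + 1/2 + 1/4 + 1/3 + 2/3 + 0/1 + 1/3 + 1/2 + 1/2 + 0/1 = 44/3; mean = 44/3 ÷ 34 = 22/51 = 0.431372… → 0.431.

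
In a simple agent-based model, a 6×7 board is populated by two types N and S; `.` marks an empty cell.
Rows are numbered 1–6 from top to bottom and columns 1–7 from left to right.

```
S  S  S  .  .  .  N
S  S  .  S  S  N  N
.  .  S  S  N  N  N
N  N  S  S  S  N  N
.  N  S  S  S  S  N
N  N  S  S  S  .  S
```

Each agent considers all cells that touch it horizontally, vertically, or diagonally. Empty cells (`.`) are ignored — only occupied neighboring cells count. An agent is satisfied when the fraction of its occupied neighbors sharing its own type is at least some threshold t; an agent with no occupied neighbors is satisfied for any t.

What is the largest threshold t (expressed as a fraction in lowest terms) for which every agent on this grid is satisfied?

3/8

(1,1)S 3/3
(1,2)S 4/4
(1,3)S 3/3
(1,7)N 2/2
(2,1)S 3/3
(2,2)S 5/5
(2,4)S 4/5
(2,5)S 2/5
(2,6)N 5/6
(2,7)N 4/4
(3,3)S 5/6
(3,4)S 6/7
(3,5)N 3/8
(3,6)N 6/8
(3,7)N 5/5
(4,1)N 2/2
(4,2)N 2/5
(4,3)S 5/7
(4,4)S 7/8
(4,5)S 5/8
(4,6)N 5/8
(4,7)N 4/5
(5,2)N 4/7
(5,3)S 5/8
(5,4)S 8/8
(5,5)S 6/7
(5,6)S 4/7
(5,7)N 2/4
(6,1)N 2/2
(6,2)N 2/4
(6,3)S 3/5
(6,4)S 5/5
(6,5)S 4/4
(6,7)S 1/2
The smallest same-type fraction is 3/8 at (3,5), which reduces to 3/8. Any threshold above that leaves this agent unsatisfied.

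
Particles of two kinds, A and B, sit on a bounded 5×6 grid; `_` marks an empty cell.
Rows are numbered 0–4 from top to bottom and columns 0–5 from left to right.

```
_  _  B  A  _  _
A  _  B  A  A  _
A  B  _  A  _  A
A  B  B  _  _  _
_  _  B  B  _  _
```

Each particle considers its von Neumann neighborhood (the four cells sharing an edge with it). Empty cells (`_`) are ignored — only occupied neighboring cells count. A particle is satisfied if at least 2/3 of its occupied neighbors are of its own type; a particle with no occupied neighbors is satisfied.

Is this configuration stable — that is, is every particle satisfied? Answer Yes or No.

Row 0: (0,2)B 1/2 not · (0,3)A 1/2 not
Row 1: (1,0)A 1/1 satisfied · (1,2)B 1/2 not · (1,3)A 3/4 satisfied · (1,4)A 1/1 satisfied
Row 2: (2,0)A 2/3 satisfied · (2,1)B 1/2 not · (2,3)A 1/1 satisfied · (2,5)A 0/0 satisfied
Row 3: (3,0)A 1/2 not · (3,1)B 2/3 satisfied · (3,2)B 2/2 satisfied
Row 4: (4,2)B 2/2 satisfied · (4,3)B 1/1 satisfied
For instance (0,2) has only 1/2 same-type neighbors, below 2/3.

No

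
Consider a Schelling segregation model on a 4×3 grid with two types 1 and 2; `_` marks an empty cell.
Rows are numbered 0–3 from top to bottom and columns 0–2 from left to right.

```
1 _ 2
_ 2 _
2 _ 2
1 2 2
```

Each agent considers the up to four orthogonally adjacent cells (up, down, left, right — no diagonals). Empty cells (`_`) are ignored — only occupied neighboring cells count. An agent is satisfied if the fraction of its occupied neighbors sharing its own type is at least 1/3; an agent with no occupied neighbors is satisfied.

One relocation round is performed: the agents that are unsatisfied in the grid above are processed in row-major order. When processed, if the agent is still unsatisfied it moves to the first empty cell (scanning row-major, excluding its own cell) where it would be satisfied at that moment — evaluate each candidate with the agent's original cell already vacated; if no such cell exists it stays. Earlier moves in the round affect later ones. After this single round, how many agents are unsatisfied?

0

Initially unsatisfied (in order): (2,0), (3,0).
  (2,0) → (0,1).
  (3,0) → (1,0).
Resulting grid:
1 2 2
1 2 _
_ _ 2
_ 2 2
All satisfied now.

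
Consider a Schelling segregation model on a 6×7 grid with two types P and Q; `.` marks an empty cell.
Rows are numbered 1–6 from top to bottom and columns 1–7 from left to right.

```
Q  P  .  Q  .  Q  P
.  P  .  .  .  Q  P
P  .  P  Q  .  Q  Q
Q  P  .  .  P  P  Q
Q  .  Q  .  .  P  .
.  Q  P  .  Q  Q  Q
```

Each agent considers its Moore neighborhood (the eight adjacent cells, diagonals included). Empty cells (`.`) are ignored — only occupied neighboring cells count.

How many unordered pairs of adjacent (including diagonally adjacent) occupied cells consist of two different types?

24

Scan each occupied cell's neighbors to the right and below (and the two forward diagonals) so each pair is counted once.
From row 1: 5 unlike of 8 pairs (running 5/8).
From row 2: 3 unlike of 7 pairs (running 8/15).
From row 3: 6 unlike of 11 pairs (running 14/26).
From row 4: 5 unlike of 9 pairs (running 19/35).
From row 5: 4 unlike of 6 pairs (running 23/41).
From row 6: 1 unlike of 3 pairs (running 24/44).
Total adjacent occupied pairs: 44; unlike-type pairs: 24.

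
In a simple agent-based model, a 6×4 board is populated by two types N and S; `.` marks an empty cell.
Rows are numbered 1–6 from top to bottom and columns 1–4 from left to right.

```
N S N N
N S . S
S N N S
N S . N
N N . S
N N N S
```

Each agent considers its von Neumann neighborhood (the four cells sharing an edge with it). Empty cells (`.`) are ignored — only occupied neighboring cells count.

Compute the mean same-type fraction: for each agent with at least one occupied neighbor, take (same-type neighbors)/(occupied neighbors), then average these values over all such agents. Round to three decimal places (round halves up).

0.456

Row 1: (1,1)N 1/2 · (1,2)S 1/3 · (1,3)N 1/2 · (1,4)N 1/2
Row 2: (2,1)N 1/3 · (2,2)S 1/3 · (2,4)S 1/2
Row 3: (3,1)S 0/3 · (3,2)N 1/4 · (3,3)N 1/2 · (3,4)S 1/3
Row 4: (4,1)N 1/3 · (4,2)S 0/3 · (4,4)N 0/2
Row 5: (5,1)N 3/3 · (5,2)N 2/3 · (5,4)S 1/2
Row 6: (6,1)N 2/2 · (6,2)N 3/3 · (6,3)N 1/2 · (6,4)S 1/2
Sum over 21 agents: 1/2 + 1/3 + 1/2 + 1/2 + 1/3 + 1/3 + 1/2 + 0/3 + 1/4 + 1/2 + 1/3 + 1/3 + 0/3 + 0/2 + 3/3 + 2/3 + 1/2 + 2/2 + 3/3 + 1/2 + 1/2 = 115/12; mean = 115/12 ÷ 21 = 115/252 = 0.456349… → 0.456.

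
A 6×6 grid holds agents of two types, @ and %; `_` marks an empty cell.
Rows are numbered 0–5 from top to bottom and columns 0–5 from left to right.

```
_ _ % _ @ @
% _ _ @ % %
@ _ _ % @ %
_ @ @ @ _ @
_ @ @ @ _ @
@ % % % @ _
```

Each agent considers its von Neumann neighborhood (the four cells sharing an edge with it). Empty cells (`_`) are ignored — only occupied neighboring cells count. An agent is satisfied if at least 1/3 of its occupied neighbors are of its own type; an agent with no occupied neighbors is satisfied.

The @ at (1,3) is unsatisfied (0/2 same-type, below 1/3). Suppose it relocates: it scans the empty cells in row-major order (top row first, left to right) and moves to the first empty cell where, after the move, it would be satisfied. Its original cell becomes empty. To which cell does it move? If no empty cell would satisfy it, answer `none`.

(0,3)

Vacating (1,3). Empty cells in order:
  (0,0): 0/1 same-type → still unsatisfied.
  (0,1): 0/1 same-type → still unsatisfied.
  (0,3): 1/2 same-type → satisfied — stop here.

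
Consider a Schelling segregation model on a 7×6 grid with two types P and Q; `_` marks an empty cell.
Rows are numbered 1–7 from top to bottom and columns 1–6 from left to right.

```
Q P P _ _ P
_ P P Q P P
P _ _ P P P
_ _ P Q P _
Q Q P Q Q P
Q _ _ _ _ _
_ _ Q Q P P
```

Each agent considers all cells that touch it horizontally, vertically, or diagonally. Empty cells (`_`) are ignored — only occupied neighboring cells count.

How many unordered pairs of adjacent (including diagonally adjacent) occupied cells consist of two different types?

Scan each occupied cell's neighbors to the right and below (and the two forward diagonals) so each pair is counted once.
Row 1: Q(1,1)–P(1,2)≠ Q(1,1)–P(2,2)≠ P(1,2)–P(1,3)= P(1,2)–P(2,2)= P(1,2)–P(2,3)= P(1,3)–P(2,3)= P(1,3)–Q(2,4)≠ P(1,3)–P(2,2)= P(1,6)–P(2,6)= P(1,6)–P(2,5)=  → 3/10 unlike.
Row 2: P(2,2)–P(2,3)= P(2,2)–P(3,1)= P(2,3)–Q(2,4)≠ P(2,3)–P(3,4)= Q(2,4)–P(2,5)≠ Q(2,4)–P(3,4)≠ Q(2,4)–P(3,5)≠ P(2,5)–P(2,6)= P(2,5)–P(3,5)= P(2,5)–P(3,6)= P(2,5)–P(3,4)= P(2,6)–P(3,6)= P(2,6)–P(3,5)=  → 4/13 unlike.
Row 3: P(3,4)–P(3,5)= P(3,4)–Q(4,4)≠ P(3,4)–P(4,5)= P(3,4)–P(4,3)= P(3,5)–P(3,6)= P(3,5)–P(4,5)= P(3,5)–Q(4,4)≠ P(3,6)–P(4,5)=  → 2/8 unlike.
Row 4: P(4,3)–Q(4,4)≠ P(4,3)–P(5,3)= P(4,3)–Q(5,4)≠ P(4,3)–Q(5,2)≠ Q(4,4)–P(4,5)≠ Q(4,4)–Q(5,4)= Q(4,4)–Q(5,5)= Q(4,4)–P(5,3)≠ P(4,5)–Q(5,5)≠ P(4,5)–P(5,6)= P(4,5)–Q(5,4)≠  → 7/11 unlike.
Row 5: Q(5,1)–Q(5,2)= Q(5,1)–Q(6,1)= Q(5,2)–P(5,3)≠ Q(5,2)–Q(6,1)= P(5,3)–Q(5,4)≠ Q(5,4)–Q(5,5)= Q(5,5)–P(5,6)≠  → 3/7 unlike.
Row 7: Q(7,3)–Q(7,4)= Q(7,4)–P(7,5)≠ P(7,5)–P(7,6)=  → 1/3 unlike.
Total adjacent occupied pairs: 52; unlike-type pairs: 20.

20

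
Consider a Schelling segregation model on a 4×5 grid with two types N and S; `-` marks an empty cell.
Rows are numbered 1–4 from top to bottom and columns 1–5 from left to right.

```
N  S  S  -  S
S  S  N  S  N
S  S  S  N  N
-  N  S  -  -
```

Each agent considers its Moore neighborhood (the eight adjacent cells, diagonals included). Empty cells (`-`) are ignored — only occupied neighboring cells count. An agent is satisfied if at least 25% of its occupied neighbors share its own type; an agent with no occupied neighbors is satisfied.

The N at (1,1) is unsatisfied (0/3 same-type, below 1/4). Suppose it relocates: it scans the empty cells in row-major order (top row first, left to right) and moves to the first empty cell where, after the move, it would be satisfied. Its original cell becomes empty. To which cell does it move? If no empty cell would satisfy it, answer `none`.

(1,4)

Vacating (1,1). Empty cells in order:
  (1,4): 2/5 same-type → satisfied — stop here.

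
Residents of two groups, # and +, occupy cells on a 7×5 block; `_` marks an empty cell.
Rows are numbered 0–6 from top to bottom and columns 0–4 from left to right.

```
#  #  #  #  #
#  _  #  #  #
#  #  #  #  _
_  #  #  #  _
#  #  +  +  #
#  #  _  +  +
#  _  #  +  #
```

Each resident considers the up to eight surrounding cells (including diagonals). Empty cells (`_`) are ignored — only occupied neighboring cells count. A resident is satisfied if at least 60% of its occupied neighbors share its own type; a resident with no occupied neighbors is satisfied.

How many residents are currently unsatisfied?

7

(0,0)# 2/2 satisfied
(0,1)# 4/4 satisfied
(0,2)# 4/4 satisfied
(0,3)# 5/5 satisfied
(0,4)# 3/3 satisfied
(1,0)# 4/4 satisfied
(1,2)# 7/7 satisfied
(1,3)# 7/7 satisfied
(1,4)# 4/4 satisfied
(2,0)# 3/3 satisfied
(2,1)# 6/6 satisfied
(2,2)# 7/7 satisfied
(2,3)# 6/6 satisfied
(3,1)# 6/7 satisfied
(3,2)# 6/8 satisfied
(3,3)# 4/6 satisfied
(4,0)# 4/4 satisfied
(4,1)# 5/6 satisfied
(4,2)+ 2/7 not
(4,3)+ 3/6 not
(4,4)# 1/4 not
(5,0)# 4/4 satisfied
(5,1)# 5/6 satisfied
(5,3)+ 4/7 not
(5,4)+ 3/5 satisfied
(6,0)# 2/2 satisfied
(6,2)# 1/3 not
(6,3)+ 2/4 not
(6,4)# 0/3 not
Unsatisfied: (4,2), (4,3), (4,4), (5,3), (6,2), (6,3), (6,4) — 7 in total.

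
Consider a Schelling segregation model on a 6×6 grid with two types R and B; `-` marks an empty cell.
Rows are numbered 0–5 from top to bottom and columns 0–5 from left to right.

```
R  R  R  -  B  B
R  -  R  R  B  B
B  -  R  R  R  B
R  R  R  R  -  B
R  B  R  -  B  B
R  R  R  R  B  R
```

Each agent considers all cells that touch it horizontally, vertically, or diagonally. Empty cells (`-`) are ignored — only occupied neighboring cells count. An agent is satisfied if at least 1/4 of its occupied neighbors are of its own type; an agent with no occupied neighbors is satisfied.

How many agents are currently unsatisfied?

3

Row 0: (0,0)R 2/2 ok · (0,1)R 4/4 ok · (0,2)R 3/3 ok · (0,4)B 3/4 ok · (0,5)B 3/3 ok
Row 1: (1,0)R 2/3 ok · (1,2)R 5/5 ok · (1,3)R 5/7 ok · (1,4)B 4/7 ok · (1,5)B 4/5 ok
Row 2: (2,0)B 0/3 unhappy · (2,2)R 6/6 ok · (2,3)R 6/7 ok · (2,4)R 3/7 ok · (2,5)B 3/4 ok
Row 3: (3,0)R 2/4 ok · (3,1)R 5/7 ok · (3,2)R 5/6 ok · (3,3)R 5/6 ok · (3,5)B 3/4 ok
Row 4: (4,0)R 4/5 ok · (4,1)B 0/8 unhappy · (4,2)R 6/7 ok · (4,4)B 3/6 ok · (4,5)B 3/4 ok
Row 5: (5,0)R 2/3 ok · (5,1)R 4/5 ok · (5,2)R 3/4 ok · (5,3)R 2/4 ok · (5,4)B 2/4 ok · (5,5)R 0/3 unhappy
Unsatisfied: (2,0), (4,1), (5,5) — 3 in total.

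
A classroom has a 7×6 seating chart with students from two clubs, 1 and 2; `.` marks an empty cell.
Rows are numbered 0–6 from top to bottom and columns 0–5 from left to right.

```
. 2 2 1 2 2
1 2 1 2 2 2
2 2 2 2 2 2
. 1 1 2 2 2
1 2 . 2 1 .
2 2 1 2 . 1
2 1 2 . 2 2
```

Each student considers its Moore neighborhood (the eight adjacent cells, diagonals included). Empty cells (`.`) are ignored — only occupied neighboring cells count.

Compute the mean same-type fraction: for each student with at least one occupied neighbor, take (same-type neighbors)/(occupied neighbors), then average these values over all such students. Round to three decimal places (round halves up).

(0,1)2 2/4
(0,2)2 3/5
(0,3)1 1/5
(0,4)2 4/5
(0,5)2 3/3
(1,0)1 0/4
(1,1)2 5/7
(1,2)1 1/8
(1,3)2 6/8
(1,4)2 7/8
(1,5)2 5/5
(2,0)2 2/4
(2,1)2 3/7
(2,2)2 5/8
(2,3)2 6/8
(2,4)2 8/8
(2,5)2 5/5
(3,1)1 2/6
(3,2)1 1/7
(3,3)2 5/7
(3,4)2 6/7
(3,5)2 3/4
(4,0)1 1/4
(4,1)2 2/6
(4,3)2 3/6
(4,4)1 1/6
(5,0)2 3/5
(5,1)2 4/7
(5,2)1 1/6
(5,3)2 3/5
(5,5)1 1/3
(6,0)2 2/3
(6,1)1 1/5
(6,2)2 2/4
(6,4)2 2/3
(6,5)2 1/2
Sum over 36 students: 2/4 + 3/5 + 1/5 + 4/5 + 3/3 + 0/4 + 5/7 + 1/8 + 6/8 + 7/8 + 5/5 + 2/4 + 3/7 + 5/8 + 6/8 + 8/8 + 5/5 + 2/6 + 1/7 + 5/7 + 6/7 + 3/4 + 1/4 + 2/6 + 3/6 + 1/6 + 3/5 + 4/7 + 1/6 + 3/5 + 1/3 + 2/3 + 1/5 + 2/4 + 2/3 + 1/2 = 3313/168; mean = 3313/168 ÷ 36 = 3313/6048 = 0.547784… → 0.548.

0.548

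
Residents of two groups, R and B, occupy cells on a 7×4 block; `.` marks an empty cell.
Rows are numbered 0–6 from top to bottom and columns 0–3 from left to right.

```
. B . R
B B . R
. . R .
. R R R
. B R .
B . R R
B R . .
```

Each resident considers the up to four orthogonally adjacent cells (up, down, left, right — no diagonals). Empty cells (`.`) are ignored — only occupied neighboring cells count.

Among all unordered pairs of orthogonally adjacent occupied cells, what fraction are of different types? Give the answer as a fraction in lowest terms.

Scan each occupied cell's neighbors to the right and below so each pair is counted once.
Row 0: B(0,1)–B(1,1)= R(0,3)–R(1,3)=  → 0/2 unlike.
Row 1: B(1,0)–B(1,1)=  → 0/1 unlike.
Row 2: R(2,2)–R(3,2)=  → 0/1 unlike.
Row 3: R(3,1)–R(3,2)= R(3,1)–B(4,1)≠ R(3,2)–R(3,3)= R(3,2)–R(4,2)=  → 1/4 unlike.
Row 4: B(4,1)–R(4,2)≠ R(4,2)–R(5,2)=  → 1/2 unlike.
Row 5: B(5,0)–B(6,0)= R(5,2)–R(5,3)=  → 0/2 unlike.
Row 6: B(6,0)–R(6,1)≠  → 1/1 unlike.
Total adjacent occupied pairs: 13; unlike-type pairs: 3.
3/13 is already in lowest terms.

3/13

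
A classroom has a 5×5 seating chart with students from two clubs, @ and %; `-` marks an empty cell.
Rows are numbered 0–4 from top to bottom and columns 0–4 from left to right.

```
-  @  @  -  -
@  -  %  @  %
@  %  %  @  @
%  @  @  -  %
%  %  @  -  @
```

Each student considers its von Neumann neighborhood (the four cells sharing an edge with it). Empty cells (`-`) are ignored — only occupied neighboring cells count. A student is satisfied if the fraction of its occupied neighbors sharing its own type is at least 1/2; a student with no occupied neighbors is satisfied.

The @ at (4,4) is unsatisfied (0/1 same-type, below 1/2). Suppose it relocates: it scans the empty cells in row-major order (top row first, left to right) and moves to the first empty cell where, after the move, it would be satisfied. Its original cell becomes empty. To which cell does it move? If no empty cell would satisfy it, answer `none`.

Vacating (4,4). Empty cells in order:
  (0,0): 2/2 same-type → satisfied — stop here.

(0,0)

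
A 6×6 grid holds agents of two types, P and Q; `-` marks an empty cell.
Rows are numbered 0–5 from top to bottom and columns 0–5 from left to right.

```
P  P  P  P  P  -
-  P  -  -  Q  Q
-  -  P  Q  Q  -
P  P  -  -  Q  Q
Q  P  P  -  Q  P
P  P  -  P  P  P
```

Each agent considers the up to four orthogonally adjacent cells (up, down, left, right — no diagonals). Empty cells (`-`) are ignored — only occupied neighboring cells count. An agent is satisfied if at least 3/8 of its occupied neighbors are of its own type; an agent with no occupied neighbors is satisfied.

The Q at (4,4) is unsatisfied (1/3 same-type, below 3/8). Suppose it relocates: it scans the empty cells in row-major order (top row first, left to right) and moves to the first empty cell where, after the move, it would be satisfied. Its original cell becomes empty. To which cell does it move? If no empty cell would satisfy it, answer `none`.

Vacating (4,4). Empty cells in order:
  (0,5): 1/2 same-type → satisfied — stop here.

(0,5)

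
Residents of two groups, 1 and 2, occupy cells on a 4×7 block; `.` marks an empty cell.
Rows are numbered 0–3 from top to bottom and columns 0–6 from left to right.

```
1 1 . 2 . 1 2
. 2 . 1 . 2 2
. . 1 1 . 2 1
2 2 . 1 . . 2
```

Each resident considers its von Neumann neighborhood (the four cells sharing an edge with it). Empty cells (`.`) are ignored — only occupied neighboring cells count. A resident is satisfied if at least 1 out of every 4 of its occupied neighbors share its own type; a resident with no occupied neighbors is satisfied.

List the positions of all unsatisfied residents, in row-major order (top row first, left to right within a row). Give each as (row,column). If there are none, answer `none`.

Row 0: (0,0)1 1/1 ok · (0,1)1 1/2 ok · (0,3)2 0/1 unhappy · (0,5)1 0/2 unhappy · (0,6)2 1/2 ok
Row 1: (1,1)2 0/1 unhappy · (1,3)1 1/2 ok · (1,5)2 2/3 ok · (1,6)2 2/3 ok
Row 2: (2,2)1 1/1 ok · (2,3)1 3/3 ok · (2,5)2 1/2 ok · (2,6)1 0/3 unhappy
Row 3: (3,0)2 1/1 ok · (3,1)2 1/1 ok · (3,3)1 1/1 ok · (3,6)2 0/1 unhappy

(0,3), (0,5), (1,1), (2,6), (3,6)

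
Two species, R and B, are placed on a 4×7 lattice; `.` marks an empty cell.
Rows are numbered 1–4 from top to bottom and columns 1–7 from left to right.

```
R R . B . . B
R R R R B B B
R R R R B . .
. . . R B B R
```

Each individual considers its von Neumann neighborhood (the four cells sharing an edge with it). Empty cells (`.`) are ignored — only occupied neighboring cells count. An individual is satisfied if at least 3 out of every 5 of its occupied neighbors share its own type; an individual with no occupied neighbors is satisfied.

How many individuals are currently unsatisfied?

5

(1,1)R 2/2 satisfied
(1,2)R 2/2 satisfied
(1,4)B 0/1 not
(1,7)B 1/1 satisfied
(2,1)R 3/3 satisfied
(2,2)R 4/4 satisfied
(2,3)R 3/3 satisfied
(2,4)R 2/4 not
(2,5)B 2/3 satisfied
(2,6)B 2/2 satisfied
(2,7)B 2/2 satisfied
(3,1)R 2/2 satisfied
(3,2)R 3/3 satisfied
(3,3)R 3/3 satisfied
(3,4)R 3/4 satisfied
(3,5)B 2/3 satisfied
(4,4)R 1/2 not
(4,5)B 2/3 satisfied
(4,6)B 1/2 not
(4,7)R 0/1 not
Unsatisfied: (1,4), (2,4), (4,4), (4,6), (4,7) — 5 in total.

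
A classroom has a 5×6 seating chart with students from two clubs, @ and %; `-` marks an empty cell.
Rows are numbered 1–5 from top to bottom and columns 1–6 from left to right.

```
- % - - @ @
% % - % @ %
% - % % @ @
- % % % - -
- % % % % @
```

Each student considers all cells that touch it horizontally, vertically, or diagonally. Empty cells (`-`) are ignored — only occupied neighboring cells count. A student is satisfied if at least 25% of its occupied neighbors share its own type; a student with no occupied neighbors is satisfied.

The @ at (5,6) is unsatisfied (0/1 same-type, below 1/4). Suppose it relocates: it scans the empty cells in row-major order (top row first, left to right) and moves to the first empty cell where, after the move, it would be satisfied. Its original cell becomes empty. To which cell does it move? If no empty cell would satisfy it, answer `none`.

Vacating (5,6). Empty cells in order:
  (1,1): 0/3 same-type → still unsatisfied.
  (1,3): 0/3 same-type → still unsatisfied.
  (1,4): 2/3 same-type → satisfied — stop here.

(1,4)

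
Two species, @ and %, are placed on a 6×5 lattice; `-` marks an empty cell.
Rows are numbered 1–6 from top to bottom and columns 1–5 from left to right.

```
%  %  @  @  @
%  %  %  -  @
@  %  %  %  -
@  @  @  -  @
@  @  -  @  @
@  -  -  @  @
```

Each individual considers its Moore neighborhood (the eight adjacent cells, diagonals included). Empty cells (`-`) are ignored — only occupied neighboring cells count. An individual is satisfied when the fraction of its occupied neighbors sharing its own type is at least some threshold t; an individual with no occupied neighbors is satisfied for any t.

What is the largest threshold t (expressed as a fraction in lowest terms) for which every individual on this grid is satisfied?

Row 1: (1,1)% 3/3 · (1,2)% 4/5 · (1,3)@ 1/4 · (1,4)@ 3/4 · (1,5)@ 2/2
Row 2: (2,1)% 4/5 · (2,2)% 6/8 · (2,3)% 5/7 · (2,5)@ 2/3
Row 3: (3,1)@ 2/5 · (3,2)% 4/8 · (3,3)% 4/6 · (3,4)% 2/5
Row 4: (4,1)@ 4/5 · (4,2)@ 5/7 · (4,3)@ 3/6 · (4,5)@ 2/3
Row 5: (5,1)@ 4/4 · (5,2)@ 5/5 · (5,4)@ 5/5 · (5,5)@ 4/4
Row 6: (6,1)@ 2/2 · (6,4)@ 3/3 · (6,5)@ 3/3
The smallest same-type fraction is 1/4 at (1,3), which reduces to 1/4. Any threshold above that leaves this individual unsatisfied.

1/4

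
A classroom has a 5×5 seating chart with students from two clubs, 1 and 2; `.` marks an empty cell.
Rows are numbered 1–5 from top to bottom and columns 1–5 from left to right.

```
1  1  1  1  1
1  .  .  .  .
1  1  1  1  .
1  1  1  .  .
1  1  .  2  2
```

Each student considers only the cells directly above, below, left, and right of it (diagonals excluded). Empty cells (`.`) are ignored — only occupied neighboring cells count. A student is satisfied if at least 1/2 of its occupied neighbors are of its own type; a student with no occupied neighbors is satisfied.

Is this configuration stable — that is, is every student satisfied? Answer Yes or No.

Row 1: (1,1)1 2/2 satisfied · (1,2)1 2/2 satisfied · (1,3)1 2/2 satisfied · (1,4)1 2/2 satisfied · (1,5)1 1/1 satisfied
Row 2: (2,1)1 2/2 satisfied
Row 3: (3,1)1 3/3 satisfied · (3,2)1 3/3 satisfied · (3,3)1 3/3 satisfied · (3,4)1 1/1 satisfied
Row 4: (4,1)1 3/3 satisfied · (4,2)1 4/4 satisfied · (4,3)1 2/2 satisfied
Row 5: (5,1)1 2/2 satisfied · (5,2)1 2/2 satisfied · (5,4)2 1/1 satisfied · (5,5)2 1/1 satisfied
All meet the threshold, so the configuration is stable.

Yes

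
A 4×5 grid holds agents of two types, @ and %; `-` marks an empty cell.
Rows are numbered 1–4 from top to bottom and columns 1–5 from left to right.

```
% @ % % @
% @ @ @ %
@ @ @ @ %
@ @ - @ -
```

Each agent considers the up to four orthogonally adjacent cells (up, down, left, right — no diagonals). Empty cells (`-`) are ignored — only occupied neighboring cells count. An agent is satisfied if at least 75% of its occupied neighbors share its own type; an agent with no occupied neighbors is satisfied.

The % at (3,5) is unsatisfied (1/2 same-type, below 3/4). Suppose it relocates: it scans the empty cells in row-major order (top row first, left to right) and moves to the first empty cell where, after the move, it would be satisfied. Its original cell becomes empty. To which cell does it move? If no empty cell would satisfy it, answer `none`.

none

Vacating (3,5). Empty cells in order:
  (4,3): 0/3 same-type → still unsatisfied.
  (4,5): 0/1 same-type → still unsatisfied.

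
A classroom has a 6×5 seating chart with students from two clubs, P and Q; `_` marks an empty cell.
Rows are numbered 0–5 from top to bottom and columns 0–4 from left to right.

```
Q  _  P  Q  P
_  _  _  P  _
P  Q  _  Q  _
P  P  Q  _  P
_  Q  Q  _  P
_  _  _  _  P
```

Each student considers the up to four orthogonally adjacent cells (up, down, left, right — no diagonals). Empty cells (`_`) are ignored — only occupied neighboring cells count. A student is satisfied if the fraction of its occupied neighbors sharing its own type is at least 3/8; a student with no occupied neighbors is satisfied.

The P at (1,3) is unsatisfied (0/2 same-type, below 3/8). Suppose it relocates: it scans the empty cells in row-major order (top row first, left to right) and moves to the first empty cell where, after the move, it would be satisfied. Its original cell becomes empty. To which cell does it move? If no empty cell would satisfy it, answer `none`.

Vacating (1,3). Empty cells in order:
  (0,1): 1/2 same-type → satisfied — stop here.

(0,1)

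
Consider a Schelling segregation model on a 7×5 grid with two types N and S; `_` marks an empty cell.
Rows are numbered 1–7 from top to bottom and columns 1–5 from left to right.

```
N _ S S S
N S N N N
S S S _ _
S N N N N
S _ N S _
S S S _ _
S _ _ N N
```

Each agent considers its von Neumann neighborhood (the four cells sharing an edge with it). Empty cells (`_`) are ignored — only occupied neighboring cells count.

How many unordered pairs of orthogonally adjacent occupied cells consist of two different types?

13

Scan each occupied cell's neighbors to the right and below so each pair is counted once.
Row 1: N(1,1)–N(2,1)= S(1,3)–S(1,4)= S(1,3)–N(2,3)≠ S(1,4)–S(1,5)= S(1,4)–N(2,4)≠ S(1,5)–N(2,5)≠  → 3/6 unlike.
Row 2: N(2,1)–S(2,2)≠ N(2,1)–S(3,1)≠ S(2,2)–N(2,3)≠ S(2,2)–S(3,2)= N(2,3)–N(2,4)= N(2,3)–S(3,3)≠ N(2,4)–N(2,5)=  → 4/7 unlike.
Row 3: S(3,1)–S(3,2)= S(3,1)–S(4,1)= S(3,2)–S(3,3)= S(3,2)–N(4,2)≠ S(3,3)–N(4,3)≠  → 2/5 unlike.
Row 4: S(4,1)–N(4,2)≠ S(4,1)–S(5,1)= N(4,2)–N(4,3)= N(4,3)–N(4,4)= N(4,3)–N(5,3)= N(4,4)–N(4,5)= N(4,4)–S(5,4)≠  → 2/7 unlike.
Row 5: S(5,1)–S(6,1)= N(5,3)–S(5,4)≠ N(5,3)–S(6,3)≠  → 2/3 unlike.
Row 6: S(6,1)–S(6,2)= S(6,1)–S(7,1)= S(6,2)–S(6,3)=  → 0/3 unlike.
Row 7: N(7,4)–N(7,5)=  → 0/1 unlike.
Total adjacent occupied pairs: 32; unlike-type pairs: 13.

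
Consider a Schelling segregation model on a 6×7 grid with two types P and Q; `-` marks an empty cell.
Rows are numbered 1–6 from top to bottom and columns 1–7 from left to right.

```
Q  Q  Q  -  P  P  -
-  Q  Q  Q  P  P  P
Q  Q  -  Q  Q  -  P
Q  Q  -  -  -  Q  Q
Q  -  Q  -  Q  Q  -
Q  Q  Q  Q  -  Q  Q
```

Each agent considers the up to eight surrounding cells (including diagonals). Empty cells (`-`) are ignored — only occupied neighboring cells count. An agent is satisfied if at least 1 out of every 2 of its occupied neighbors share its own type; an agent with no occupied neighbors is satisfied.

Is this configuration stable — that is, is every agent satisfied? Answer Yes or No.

Row 1: (1,1)Q 2/2 satisfied · (1,2)Q 4/4 satisfied · (1,3)Q 4/4 satisfied · (1,5)P 3/4 satisfied · (1,6)P 4/4 satisfied
Row 2: (2,2)Q 6/6 satisfied · (2,3)Q 6/6 satisfied · (2,4)Q 4/6 satisfied · (2,5)P 3/6 satisfied · (2,6)P 5/6 satisfied · (2,7)P 3/3 satisfied
Row 3: (3,1)Q 4/4 satisfied · (3,2)Q 5/5 satisfied · (3,4)Q 3/4 satisfied · (3,5)Q 3/5 satisfied · (3,7)P 2/4 satisfied
Row 4: (4,1)Q 4/4 satisfied · (4,2)Q 5/5 satisfied · (4,6)Q 4/5 satisfied · (4,7)Q 2/3 satisfied
Row 5: (5,1)Q 4/4 satisfied · (5,3)Q 4/4 satisfied · (5,5)Q 4/4 satisfied · (5,6)Q 5/5 satisfied
Row 6: (6,1)Q 2/2 satisfied · (6,2)Q 4/4 satisfied · (6,3)Q 3/3 satisfied · (6,4)Q 3/3 satisfied · (6,6)Q 3/3 satisfied · (6,7)Q 2/2 satisfied
All meet the threshold, so the configuration is stable.

Yes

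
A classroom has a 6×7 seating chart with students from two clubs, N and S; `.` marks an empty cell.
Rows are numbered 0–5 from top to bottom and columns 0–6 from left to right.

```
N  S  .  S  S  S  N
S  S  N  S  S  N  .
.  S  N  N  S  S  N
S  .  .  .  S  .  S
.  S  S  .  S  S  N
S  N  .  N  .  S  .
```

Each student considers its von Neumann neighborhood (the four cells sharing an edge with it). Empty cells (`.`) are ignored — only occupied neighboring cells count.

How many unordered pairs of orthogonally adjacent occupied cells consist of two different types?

Scan each occupied cell's neighbors to the right and below so each pair is counted once.
From row 0: 4 unlike of 9 pairs (running 4/9).
From row 1: 5 unlike of 10 pairs (running 9/19).
From row 2: 4 unlike of 7 pairs (running 13/26).
From row 3: 1 unlike of 2 pairs (running 14/28).
From row 4: 2 unlike of 5 pairs (running 16/33).
From row 5: 1 unlike of 1 pairs (running 17/34).
Total adjacent occupied pairs: 34; unlike-type pairs: 17.

17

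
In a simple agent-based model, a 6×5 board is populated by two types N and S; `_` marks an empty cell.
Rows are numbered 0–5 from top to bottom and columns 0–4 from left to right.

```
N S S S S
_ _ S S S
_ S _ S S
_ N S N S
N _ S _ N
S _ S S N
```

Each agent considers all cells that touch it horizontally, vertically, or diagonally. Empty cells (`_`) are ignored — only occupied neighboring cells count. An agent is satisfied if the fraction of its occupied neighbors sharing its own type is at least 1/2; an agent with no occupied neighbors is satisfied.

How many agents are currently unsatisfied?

4

Row 0: (0,0)N 0/1 ✗ · (0,1)S 2/3 ✓ · (0,2)S 4/4 ✓ · (0,3)S 5/5 ✓ · (0,4)S 3/3 ✓
Row 1: (1,2)S 6/6 ✓ · (1,3)S 7/7 ✓ · (1,4)S 5/5 ✓
Row 2: (2,1)S 2/3 ✓ · (2,3)S 6/7 ✓ · (2,4)S 4/5 ✓
Row 3: (3,1)N 1/4 ✗ · (3,2)S 3/5 ✓ · (3,3)N 1/6 ✗ · (3,4)S 2/4 ✓
Row 4: (4,0)N 1/2 ✓ · (4,2)S 3/5 ✓ · (4,4)N 2/4 ✓
Row 5: (5,0)S 0/1 ✗ · (5,2)S 2/2 ✓ · (5,3)S 2/4 ✓ · (5,4)N 1/2 ✓
Unsatisfied: (0,0), (3,1), (3,3), (5,0) — 4 in total.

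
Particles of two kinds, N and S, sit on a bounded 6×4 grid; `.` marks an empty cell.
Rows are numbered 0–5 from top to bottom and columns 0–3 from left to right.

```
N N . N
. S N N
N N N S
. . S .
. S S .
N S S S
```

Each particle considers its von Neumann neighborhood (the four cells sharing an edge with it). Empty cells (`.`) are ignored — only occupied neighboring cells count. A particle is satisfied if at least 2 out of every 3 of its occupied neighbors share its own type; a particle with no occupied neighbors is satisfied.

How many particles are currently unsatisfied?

(0,0)N 1/1 ✓
(0,1)N 1/2 ✗
(0,3)N 1/1 ✓
(1,1)S 0/3 ✗
(1,2)N 2/3 ✓
(1,3)N 2/3 ✓
(2,0)N 1/1 ✓
(2,1)N 2/3 ✓
(2,2)N 2/4 ✗
(2,3)S 0/2 ✗
(3,2)S 1/2 ✗
(4,1)S 2/2 ✓
(4,2)S 3/3 ✓
(5,0)N 0/1 ✗
(5,1)S 2/3 ✓
(5,2)S 3/3 ✓
(5,3)S 1/1 ✓
Unsatisfied: (0,1), (1,1), (2,2), (2,3), (3,2), (5,0) — 6 in total.

6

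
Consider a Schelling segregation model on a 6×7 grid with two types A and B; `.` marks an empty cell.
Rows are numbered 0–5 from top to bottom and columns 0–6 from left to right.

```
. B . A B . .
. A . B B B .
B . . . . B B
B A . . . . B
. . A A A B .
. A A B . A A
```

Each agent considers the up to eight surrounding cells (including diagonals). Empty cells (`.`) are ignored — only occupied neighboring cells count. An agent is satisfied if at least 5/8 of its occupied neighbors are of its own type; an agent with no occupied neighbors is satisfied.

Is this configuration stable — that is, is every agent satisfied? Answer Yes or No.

(0,1)B 0/1 unhappy
(0,3)A 0/3 unhappy
(0,4)B 3/4 ok
(1,1)A 0/2 unhappy
(1,3)B 2/3 ok
(1,4)B 4/5 ok
(1,5)B 4/4 ok
(2,0)B 1/3 unhappy
(2,5)B 4/4 ok
(2,6)B 3/3 ok
(3,0)B 1/2 unhappy
(3,1)A 1/3 unhappy
(3,6)B 3/3 ok
(4,2)A 4/5 ok
(4,3)A 3/4 ok
(4,4)A 2/4 unhappy
(4,5)B 1/4 unhappy
(5,1)A 2/2 ok
(5,2)A 3/4 ok
(5,3)B 0/4 unhappy
(5,5)A 2/3 ok
(5,6)A 1/2 unhappy
For instance (0,1) has only 0/1 same-type neighbors, below 5/8.

No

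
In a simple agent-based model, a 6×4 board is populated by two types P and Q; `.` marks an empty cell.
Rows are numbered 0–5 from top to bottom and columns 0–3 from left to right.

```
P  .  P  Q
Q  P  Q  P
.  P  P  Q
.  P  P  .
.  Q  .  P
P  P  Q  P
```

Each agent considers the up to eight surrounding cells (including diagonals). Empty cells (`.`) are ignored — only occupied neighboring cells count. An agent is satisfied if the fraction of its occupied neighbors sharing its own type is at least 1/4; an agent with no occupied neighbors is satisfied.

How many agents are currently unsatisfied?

2

Row 0: (0,0)P 1/2 ✓ · (0,2)P 2/4 ✓ · (0,3)Q 1/3 ✓
Row 1: (1,0)Q 0/3 ✗ · (1,1)P 4/6 ✓ · (1,2)Q 2/7 ✓ · (1,3)P 2/5 ✓
Row 2: (2,1)P 4/6 ✓ · (2,2)P 5/7 ✓ · (2,3)Q 1/4 ✓
Row 3: (3,1)P 3/4 ✓ · (3,2)P 4/6 ✓
Row 4: (4,1)Q 1/5 ✗ · (4,3)P 2/3 ✓
Row 5: (5,0)P 1/2 ✓ · (5,1)P 1/3 ✓ · (5,2)Q 1/4 ✓ · (5,3)P 1/2 ✓
Unsatisfied: (1,0), (4,1) — 2 in total.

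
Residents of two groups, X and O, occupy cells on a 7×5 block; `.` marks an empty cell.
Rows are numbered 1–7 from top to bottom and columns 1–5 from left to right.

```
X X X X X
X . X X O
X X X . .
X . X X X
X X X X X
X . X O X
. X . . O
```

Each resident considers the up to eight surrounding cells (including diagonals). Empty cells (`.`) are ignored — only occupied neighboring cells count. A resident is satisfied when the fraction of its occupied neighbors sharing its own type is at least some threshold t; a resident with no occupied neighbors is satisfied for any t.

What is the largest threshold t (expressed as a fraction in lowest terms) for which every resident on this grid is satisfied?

(1,1)X 2/2
(1,2)X 4/4
(1,3)X 4/4
(1,4)X 4/5
(1,5)X 2/3
(2,1)X 4/4
(2,3)X 6/6
(2,4)X 5/6
(2,5)O 0/3
(3,1)X 3/3
(3,2)X 6/6
(3,3)X 5/5
(4,1)X 4/4
(4,3)X 6/6
(4,4)X 6/6
(4,5)X 3/3
(5,1)X 3/3
(5,2)X 6/6
(5,3)X 5/6
(5,4)X 7/8
(5,5)X 4/5
(6,1)X 3/3
(6,3)X 4/5
(6,4)O 1/6
(6,5)X 2/4
(7,2)X 2/2
(7,5)O 1/2
The smallest same-type fraction is 0/3 at (2,5), which reduces to 0/1. Any threshold above that leaves this resident unsatisfied.

0/1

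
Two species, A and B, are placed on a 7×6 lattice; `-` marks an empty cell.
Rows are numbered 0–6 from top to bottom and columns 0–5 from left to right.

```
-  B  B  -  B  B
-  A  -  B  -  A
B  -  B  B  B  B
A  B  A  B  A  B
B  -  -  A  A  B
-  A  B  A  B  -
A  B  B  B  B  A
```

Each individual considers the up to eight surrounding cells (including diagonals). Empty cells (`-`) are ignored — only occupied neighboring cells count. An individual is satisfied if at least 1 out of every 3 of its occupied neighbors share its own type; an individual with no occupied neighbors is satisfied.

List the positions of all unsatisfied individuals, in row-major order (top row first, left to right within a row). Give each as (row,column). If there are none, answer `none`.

Row 0: (0,1)B 1/2 ✓ · (0,2)B 2/3 ✓ · (0,4)B 2/3 ✓ · (0,5)B 1/2 ✓
Row 1: (1,1)A 0/4 ✗ · (1,3)B 5/5 ✓ · (1,5)A 0/4 ✗
Row 2: (2,0)B 1/3 ✓ · (2,2)B 4/6 ✓ · (2,3)B 4/6 ✓ · (2,4)B 5/7 ✓ · (2,5)B 2/4 ✓
Row 3: (3,0)A 0/3 ✗ · (3,1)B 3/5 ✓ · (3,2)A 1/5 ✗ · (3,3)B 3/7 ✓ · (3,4)A 2/8 ✗ · (3,5)B 3/5 ✓
Row 4: (4,0)B 1/3 ✓ · (4,3)A 4/7 ✓ · (4,4)A 3/7 ✓ · (4,5)B 2/4 ✓
Row 5: (5,1)A 1/5 ✗ · (5,2)B 3/6 ✓ · (5,3)A 2/7 ✗ · (5,4)B 3/7 ✓
Row 6: (6,0)A 1/2 ✓ · (6,1)B 2/4 ✓ · (6,2)B 3/5 ✓ · (6,3)B 4/5 ✓ · (6,4)B 2/4 ✓ · (6,5)A 0/2 ✗

(1,1), (1,5), (3,0), (3,2), (3,4), (5,1), (5,3), (6,5)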